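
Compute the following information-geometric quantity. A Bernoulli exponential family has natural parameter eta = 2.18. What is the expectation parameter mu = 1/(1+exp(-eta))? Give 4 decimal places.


Dual coordinate (expectation parameter) for Bernoulli:
mu = 1/(1+exp(-eta)).
eta = 2.18.
exp(-eta) = exp(-2.18) = 0.113042.
mu = 1/(1+0.113042) = 0.8984

0.8984


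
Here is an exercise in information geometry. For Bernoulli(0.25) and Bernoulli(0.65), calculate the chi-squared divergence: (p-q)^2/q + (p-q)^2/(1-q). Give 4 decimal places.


Chi-squared divergence between Bernoulli distributions:
chi^2 = (p-q)^2/q + (p-q)^2/(1-q).
p = 0.25, q = 0.65, p-q = -0.4.
(p-q)^2 = 0.16.
term1 = 0.16/0.65 = 0.246154.
term2 = 0.16/0.35 = 0.457143.
chi^2 = 0.246154 + 0.457143 = 0.7033

0.7033


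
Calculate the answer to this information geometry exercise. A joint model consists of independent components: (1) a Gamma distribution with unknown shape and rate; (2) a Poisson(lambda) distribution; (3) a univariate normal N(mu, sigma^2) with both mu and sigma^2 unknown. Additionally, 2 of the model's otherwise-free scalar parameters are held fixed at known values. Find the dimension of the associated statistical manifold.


The dimension of a statistical manifold equals the number of free
(independent) real parameters of the model. For a product of independent
blocks the parameter counts add.
- Gamma (shape, rate): 2.
- Poisson (lambda): 1.
- normal (mu, sigma^2): 2.
Total = 2 + 1 + 2 = 5.
2 parameter(s) fixed at known values: 5 - 2 = 3.
Dimension = 3

3


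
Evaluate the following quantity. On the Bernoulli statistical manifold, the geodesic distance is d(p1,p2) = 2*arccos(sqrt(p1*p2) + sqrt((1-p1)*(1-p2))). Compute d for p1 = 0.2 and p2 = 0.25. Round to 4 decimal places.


Geodesic distance on Bernoulli manifold:
d(p1,p2) = 2*arccos(sqrt(p1*p2) + sqrt((1-p1)*(1-p2))).
sqrt(p1*p2) = sqrt(0.2*0.25) = 0.223607.
sqrt((1-p1)*(1-p2)) = sqrt(0.8*0.75) = 0.774597.
arg = 0.223607 + 0.774597 = 0.998203.
d = 2*arccos(0.998203) = 0.1199

0.1199


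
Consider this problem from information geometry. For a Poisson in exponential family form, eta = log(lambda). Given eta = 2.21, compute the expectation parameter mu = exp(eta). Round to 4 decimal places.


Expectation parameter for Poisson exponential family:
mu = exp(eta).
eta = 2.21.
mu = exp(2.21) = 9.1157

9.1157


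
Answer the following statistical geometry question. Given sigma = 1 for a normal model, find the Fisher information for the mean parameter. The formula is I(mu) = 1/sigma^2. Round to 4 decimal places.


The Fisher information for the mean of a normal distribution is I(mu) = 1/sigma^2.
sigma = 1, so sigma^2 = 1.
I(mu) = 1/1 = 1.0000

1.0000


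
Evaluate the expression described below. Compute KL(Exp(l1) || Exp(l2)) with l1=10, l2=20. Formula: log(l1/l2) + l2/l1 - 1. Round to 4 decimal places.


KL divergence for exponential family:
KL = log(l1/l2) + l2/l1 - 1.
log(10/20) = -0.693147.
20/10 = 2.0.
KL = -0.693147 + 2.0 - 1 = 0.3069

0.3069


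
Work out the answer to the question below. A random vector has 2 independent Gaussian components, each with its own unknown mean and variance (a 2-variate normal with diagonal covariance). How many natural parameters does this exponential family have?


Exponential family dimension calculation:
Each univariate normal has two natural parameters (mu/sigma^2 and -1/(2 sigma^2)).
With 2 independent components, dim = 2 * 2 = 4.

4


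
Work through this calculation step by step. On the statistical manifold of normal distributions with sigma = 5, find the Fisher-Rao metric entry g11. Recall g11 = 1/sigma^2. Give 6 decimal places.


For the 2-parameter normal family, the Fisher metric has:
  g11 = 1/sigma^2, g22 = 2/sigma^2.
sigma = 5, sigma^2 = 25.
g11 = 0.040000

0.040000


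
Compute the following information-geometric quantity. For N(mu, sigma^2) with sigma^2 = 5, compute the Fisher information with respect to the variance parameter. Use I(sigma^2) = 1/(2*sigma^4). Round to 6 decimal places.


Fisher information for variance: I(sigma^2) = 1/(2*sigma^4).
sigma^2 = 5, so sigma^4 = 25.
I = 1/(2*25) = 1/50 = 0.020000

0.020000


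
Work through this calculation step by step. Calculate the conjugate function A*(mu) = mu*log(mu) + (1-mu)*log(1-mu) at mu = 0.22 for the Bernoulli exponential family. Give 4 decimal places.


Legendre transform for Bernoulli:
A*(mu) = mu*log(mu) + (1-mu)*log(1-mu).
mu = 0.22, 1-mu = 0.78.
mu*log(mu) = 0.22*log(0.22) = -0.333108.
(1-mu)*log(1-mu) = 0.78*log(0.78) = -0.1938.
A* = -0.333108 + -0.1938 = -0.5269

-0.5269


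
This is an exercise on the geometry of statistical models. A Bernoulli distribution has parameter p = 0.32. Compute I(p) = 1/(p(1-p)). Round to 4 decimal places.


For Bernoulli(p), Fisher information is I(p) = 1/(p*(1-p)).
p = 0.32, 1-p = 0.68.
p*(1-p) = 0.2176.
I(p) = 1/0.2176 = 4.5956

4.5956


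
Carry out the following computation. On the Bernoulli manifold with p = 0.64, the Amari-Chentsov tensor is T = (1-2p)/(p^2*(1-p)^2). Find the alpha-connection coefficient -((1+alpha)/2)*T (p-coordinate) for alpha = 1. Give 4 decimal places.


Skewness (Amari-Chentsov) tensor: T = (1-2p)/(p^2*(1-p)^2).
p = 0.64, 1-2p = -0.28, p^2 = 0.4096, (1-p)^2 = 0.1296.
T = -0.28/(0.4096 * 0.1296) = -5.274643.
In the p-coordinate, Gamma^(alpha) = Gamma^(0) - (alpha/2)*T with Gamma^(0) = (1/2)*g'(p) = -T/2,
so Gamma^(alpha) = -((1+alpha)/2)*T.
alpha = 1, -(1+alpha)/2 = -1.0.
Gamma = -1.0 * -5.274643 = 5.2746

5.2746


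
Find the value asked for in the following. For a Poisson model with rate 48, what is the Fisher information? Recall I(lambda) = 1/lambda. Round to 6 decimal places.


Fisher information for Poisson: I(lambda) = 1/lambda.
lambda = 48.
I(lambda) = 1/48 = 0.020833

0.020833


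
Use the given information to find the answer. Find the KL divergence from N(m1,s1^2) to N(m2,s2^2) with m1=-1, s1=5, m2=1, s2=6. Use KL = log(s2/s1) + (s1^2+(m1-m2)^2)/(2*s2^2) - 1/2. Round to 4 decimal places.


KL divergence between normal distributions:
KL = log(s2/s1) + (s1^2 + (m1-m2)^2)/(2*s2^2) - 1/2.
log(6/5) = 0.182322.
(5^2 + (-1-1)^2)/(2*6^2) = (25 + 4)/72 = 0.402778.
KL = 0.182322 + 0.402778 - 0.5 = 0.0851

0.0851


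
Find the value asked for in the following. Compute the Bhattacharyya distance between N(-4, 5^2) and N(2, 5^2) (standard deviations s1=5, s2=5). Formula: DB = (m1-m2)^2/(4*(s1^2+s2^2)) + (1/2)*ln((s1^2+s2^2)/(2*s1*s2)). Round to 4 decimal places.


Bhattacharyya distance between two Gaussians:
DB = (m1-m2)^2/(4*(s1^2+s2^2)) + (1/2)*ln((s1^2+s2^2)/(2*s1*s2)).
(m1-m2)^2 = (-6)^2 = 36.
s1^2+s2^2 = 25 + 25 = 50.
term1 = 36/200 = 0.18.
term2 = 0.5*ln(50/50.0) = 0.0.
DB = 0.18 + 0.0 = 0.1800

0.1800


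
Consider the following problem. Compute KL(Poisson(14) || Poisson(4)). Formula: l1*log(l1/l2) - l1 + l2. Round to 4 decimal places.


KL divergence for Poisson:
KL = l1*log(l1/l2) - l1 + l2.
l1 = 14, l2 = 4.
log(14/4) = 1.252763.
l1*log(l1/l2) = 14 * 1.252763 = 17.538682.
KL = 17.538682 - 14 + 4 = 7.5387

7.5387


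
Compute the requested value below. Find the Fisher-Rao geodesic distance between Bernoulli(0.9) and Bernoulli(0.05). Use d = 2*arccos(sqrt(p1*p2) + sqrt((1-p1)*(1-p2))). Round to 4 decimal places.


Geodesic distance on Bernoulli manifold:
d(p1,p2) = 2*arccos(sqrt(p1*p2) + sqrt((1-p1)*(1-p2))).
sqrt(p1*p2) = sqrt(0.9*0.05) = 0.212132.
sqrt((1-p1)*(1-p2)) = sqrt(0.1*0.95) = 0.308221.
arg = 0.212132 + 0.308221 = 0.520353.
d = 2*arccos(0.520353) = 2.0471

2.0471


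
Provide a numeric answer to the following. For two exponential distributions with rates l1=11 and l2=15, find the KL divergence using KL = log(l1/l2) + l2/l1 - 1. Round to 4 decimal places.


KL divergence for exponential family:
KL = log(l1/l2) + l2/l1 - 1.
log(11/15) = -0.310155.
15/11 = 1.363636.
KL = -0.310155 + 1.363636 - 1 = 0.0535

0.0535


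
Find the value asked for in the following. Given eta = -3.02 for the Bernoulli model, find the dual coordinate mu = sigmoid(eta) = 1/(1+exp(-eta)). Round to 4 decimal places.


Dual coordinate (expectation parameter) for Bernoulli:
mu = 1/(1+exp(-eta)).
eta = -3.02.
exp(-eta) = exp(3.02) = 20.491292.
mu = 1/(1+20.491292) = 0.0465

0.0465


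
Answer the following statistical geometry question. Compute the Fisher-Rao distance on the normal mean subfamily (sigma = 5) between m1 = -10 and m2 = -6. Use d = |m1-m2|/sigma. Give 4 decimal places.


On the fixed-variance normal subfamily, geodesic distance = |m1-m2|/sigma.
|-10 - -6| = 4.
sigma = 5.
d = 4/5 = 0.8000

0.8000


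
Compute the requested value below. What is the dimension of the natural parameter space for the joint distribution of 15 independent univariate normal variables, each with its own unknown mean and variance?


Exponential family dimension calculation:
Each univariate normal has two natural parameters (mu/sigma^2 and -1/(2 sigma^2)).
With 15 independent components, dim = 2 * 15 = 30.

30


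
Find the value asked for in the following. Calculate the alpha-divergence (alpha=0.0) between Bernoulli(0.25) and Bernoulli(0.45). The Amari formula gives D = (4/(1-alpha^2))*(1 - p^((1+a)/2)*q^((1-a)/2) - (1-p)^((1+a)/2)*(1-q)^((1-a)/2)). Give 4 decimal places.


Amari alpha-divergence:
D = (4/(1-alpha^2))*(1 - p^((1+a)/2)*q^((1-a)/2) - (1-p)^((1+a)/2)*(1-q)^((1-a)/2)).
alpha = 0.0, p = 0.25, q = 0.45.
e1 = (1+alpha)/2 = 0.5, e2 = (1-alpha)/2 = 0.5.
t1 = p^e1 * q^e2 = 0.25^0.5 * 0.45^0.5 = 0.33541.
t2 = (1-p)^e1 * (1-q)^e2 = 0.75^0.5 * 0.55^0.5 = 0.642262.
4/(1-alpha^2) = 4.0.
D = 4.0*(1 - 0.33541 - 0.642262) = 0.0893

0.0893


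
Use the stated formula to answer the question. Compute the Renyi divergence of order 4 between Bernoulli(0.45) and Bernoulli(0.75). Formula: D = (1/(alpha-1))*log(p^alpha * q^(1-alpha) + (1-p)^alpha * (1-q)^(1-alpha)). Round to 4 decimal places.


Renyi divergence of order alpha between Bernoulli distributions:
D = (1/(alpha-1))*log(p^alpha * q^(1-alpha) + (1-p)^alpha * (1-q)^(1-alpha)).
alpha = 4, p = 0.45, q = 0.75.
p^alpha * q^(1-alpha) = 0.45^4 * 0.75^-3 = 0.0972.
(1-p)^alpha * (1-q)^(1-alpha) = 0.55^4 * 0.25^-3 = 5.8564.
sum = 0.0972 + 5.8564 = 5.9536.
D = (1/3)*log(5.9536) = 0.5947

0.5947


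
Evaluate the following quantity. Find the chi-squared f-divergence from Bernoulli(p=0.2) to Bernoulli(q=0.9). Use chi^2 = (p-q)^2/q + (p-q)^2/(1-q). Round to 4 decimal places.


Chi-squared divergence between Bernoulli distributions:
chi^2 = (p-q)^2/q + (p-q)^2/(1-q).
p = 0.2, q = 0.9, p-q = -0.7.
(p-q)^2 = 0.49.
term1 = 0.49/0.9 = 0.544444.
term2 = 0.49/0.1 = 4.9.
chi^2 = 0.544444 + 4.9 = 5.4444

5.4444


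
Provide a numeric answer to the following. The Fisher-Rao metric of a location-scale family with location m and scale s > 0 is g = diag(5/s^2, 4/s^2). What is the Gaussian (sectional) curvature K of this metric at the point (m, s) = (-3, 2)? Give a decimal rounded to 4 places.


The metric has the form g = (A dm^2 + B ds^2)/s^2 with A = 5, B = 4.
Substitute u = sqrt(A/B)*m: g = B*(du^2 + ds^2)/s^2, i.e. B times the
Poincare upper half-plane metric, which has constant Gaussian curvature -1.
Scaling a 2D metric by a constant c divides the Gaussian curvature by c,
so K = -1/B = -1/(4) = -0.2500 everywhere (the point (m, s) = (-3, 2) is irrelevant:
the curvature is constant).
The requested Gaussian curvature is K = -0.2500.

-0.2500


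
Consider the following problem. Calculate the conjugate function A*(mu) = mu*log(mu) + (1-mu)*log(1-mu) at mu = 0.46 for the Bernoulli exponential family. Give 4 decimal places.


Legendre transform for Bernoulli:
A*(mu) = mu*log(mu) + (1-mu)*log(1-mu).
mu = 0.46, 1-mu = 0.54.
mu*log(mu) = 0.46*log(0.46) = -0.357203.
(1-mu)*log(1-mu) = 0.54*log(0.54) = -0.332741.
A* = -0.357203 + -0.332741 = -0.6899

-0.6899


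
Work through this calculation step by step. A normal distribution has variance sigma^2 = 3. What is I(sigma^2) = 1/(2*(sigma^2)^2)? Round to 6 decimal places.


Fisher information for variance: I(sigma^2) = 1/(2*sigma^4).
sigma^2 = 3, so sigma^4 = 9.
I = 1/(2*9) = 1/18 = 0.055556

0.055556


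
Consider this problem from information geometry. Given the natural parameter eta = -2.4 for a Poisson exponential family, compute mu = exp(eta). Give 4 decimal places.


Expectation parameter for Poisson exponential family:
mu = exp(eta).
eta = -2.4.
mu = exp(-2.4) = 0.0907

0.0907


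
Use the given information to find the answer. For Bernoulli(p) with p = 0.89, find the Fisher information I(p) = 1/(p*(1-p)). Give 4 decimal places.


For Bernoulli(p), Fisher information is I(p) = 1/(p*(1-p)).
p = 0.89, 1-p = 0.11.
p*(1-p) = 0.0979.
I(p) = 1/0.0979 = 10.2145

10.2145


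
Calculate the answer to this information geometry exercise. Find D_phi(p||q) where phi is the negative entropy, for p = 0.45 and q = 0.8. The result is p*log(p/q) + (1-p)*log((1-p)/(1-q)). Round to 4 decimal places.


Bregman divergence with negative entropy generator:
D = p*log(p/q) + (1-p)*log((1-p)/(1-q)).
p = 0.45, q = 0.8.
p*log(p/q) = 0.45*log(0.45/0.8) = -0.258914.
(1-p)*log((1-p)/(1-q)) = 0.55*log(0.55/0.2) = 0.556381.
D = -0.258914 + 0.556381 = 0.2975

0.2975


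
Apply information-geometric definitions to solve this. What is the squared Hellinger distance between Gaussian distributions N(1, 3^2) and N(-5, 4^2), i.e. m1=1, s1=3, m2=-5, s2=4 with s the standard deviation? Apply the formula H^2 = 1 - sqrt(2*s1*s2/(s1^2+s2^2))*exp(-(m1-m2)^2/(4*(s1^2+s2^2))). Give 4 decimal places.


Squared Hellinger distance for Gaussians:
H^2 = 1 - sqrt(2*s1*s2/(s1^2+s2^2)) * exp(-(m1-m2)^2/(4*(s1^2+s2^2))).
s1^2 = 9, s2^2 = 16, s1^2+s2^2 = 25.
sqrt(2*3*4/(25)) = 0.979796.
(m1-m2)^2 = (6)^2 = 36.
exp(-36/(4*25)) = exp(-0.36) = 0.697676.
H^2 = 1 - 0.979796*0.697676 = 0.3164

0.3164


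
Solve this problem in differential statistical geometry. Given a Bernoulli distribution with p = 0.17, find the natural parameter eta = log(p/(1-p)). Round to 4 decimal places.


Natural parameter for Bernoulli: eta = log(p/(1-p)).
p = 0.17, 1-p = 0.83.
p/(1-p) = 0.204819.
eta = log(0.204819) = -1.5856

-1.5856


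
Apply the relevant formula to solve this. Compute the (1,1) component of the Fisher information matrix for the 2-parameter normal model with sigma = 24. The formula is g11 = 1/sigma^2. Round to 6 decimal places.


For the 2-parameter normal family, the Fisher metric has:
  g11 = 1/sigma^2, g22 = 2/sigma^2.
sigma = 24, sigma^2 = 576.
g11 = 0.001736

0.001736


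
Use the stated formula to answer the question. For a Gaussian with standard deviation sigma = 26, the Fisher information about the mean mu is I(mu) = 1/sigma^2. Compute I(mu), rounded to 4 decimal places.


The Fisher information for the mean of a normal distribution is I(mu) = 1/sigma^2.
sigma = 26, so sigma^2 = 676.
I(mu) = 1/676 = 0.0015

0.0015


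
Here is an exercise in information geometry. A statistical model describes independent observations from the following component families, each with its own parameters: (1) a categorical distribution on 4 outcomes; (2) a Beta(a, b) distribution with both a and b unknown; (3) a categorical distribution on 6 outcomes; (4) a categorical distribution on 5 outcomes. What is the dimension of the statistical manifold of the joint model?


The dimension of a statistical manifold equals the number of free
(independent) real parameters of the model. For a product of independent
blocks the parameter counts add.
- categorical on 4 outcomes (probabilities sum to 1): 4-1 = 3.
- Beta (a, b): 2.
- categorical on 6 outcomes (probabilities sum to 1): 6-1 = 5.
- categorical on 5 outcomes (probabilities sum to 1): 5-1 = 4.
Total = 3 + 2 + 5 + 4 = 14.
Dimension = 14

14


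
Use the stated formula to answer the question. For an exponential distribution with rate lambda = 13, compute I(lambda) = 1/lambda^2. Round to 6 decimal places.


Fisher information for exponential: I(lambda) = 1/lambda^2.
lambda = 13, lambda^2 = 169.
I = 1/169 = 0.005917

0.005917


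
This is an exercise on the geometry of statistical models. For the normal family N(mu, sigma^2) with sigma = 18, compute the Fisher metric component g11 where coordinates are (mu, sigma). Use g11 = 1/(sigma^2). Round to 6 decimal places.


For the 2-parameter normal family, the Fisher metric has:
  g11 = 1/sigma^2, g22 = 2/sigma^2.
sigma = 18, sigma^2 = 324.
g11 = 0.003086

0.003086


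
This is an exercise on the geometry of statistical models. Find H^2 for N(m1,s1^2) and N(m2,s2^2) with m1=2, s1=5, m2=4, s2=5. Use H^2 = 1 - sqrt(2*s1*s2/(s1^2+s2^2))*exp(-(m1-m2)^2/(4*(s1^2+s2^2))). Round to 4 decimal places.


Squared Hellinger distance for Gaussians:
H^2 = 1 - sqrt(2*s1*s2/(s1^2+s2^2)) * exp(-(m1-m2)^2/(4*(s1^2+s2^2))).
s1^2 = 25, s2^2 = 25, s1^2+s2^2 = 50.
sqrt(2*5*5/(50)) = 1.0.
(m1-m2)^2 = (-2)^2 = 4.
exp(-4/(4*50)) = exp(-0.02) = 0.980199.
H^2 = 1 - 1.0*0.980199 = 0.0198

0.0198


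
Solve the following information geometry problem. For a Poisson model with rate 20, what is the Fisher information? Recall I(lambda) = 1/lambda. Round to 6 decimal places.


Fisher information for Poisson: I(lambda) = 1/lambda.
lambda = 20.
I(lambda) = 1/20 = 0.050000

0.050000


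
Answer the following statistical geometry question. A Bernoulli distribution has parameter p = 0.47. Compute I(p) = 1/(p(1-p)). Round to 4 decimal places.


For Bernoulli(p), Fisher information is I(p) = 1/(p*(1-p)).
p = 0.47, 1-p = 0.53.
p*(1-p) = 0.2491.
I(p) = 1/0.2491 = 4.0145

4.0145


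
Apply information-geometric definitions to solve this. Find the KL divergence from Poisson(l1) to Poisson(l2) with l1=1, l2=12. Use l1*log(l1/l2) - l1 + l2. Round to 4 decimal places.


KL divergence for Poisson:
KL = l1*log(l1/l2) - l1 + l2.
l1 = 1, l2 = 12.
log(1/12) = -2.484907.
l1*log(l1/l2) = 1 * -2.484907 = -2.484907.
KL = -2.484907 - 1 + 12 = 8.5151

8.5151


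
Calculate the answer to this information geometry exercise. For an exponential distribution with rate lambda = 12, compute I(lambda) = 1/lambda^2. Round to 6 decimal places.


Fisher information for exponential: I(lambda) = 1/lambda^2.
lambda = 12, lambda^2 = 144.
I = 1/144 = 0.006944

0.006944


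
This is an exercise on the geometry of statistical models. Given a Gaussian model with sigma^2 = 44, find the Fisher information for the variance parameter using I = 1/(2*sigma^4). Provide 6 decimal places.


Fisher information for variance: I(sigma^2) = 1/(2*sigma^4).
sigma^2 = 44, so sigma^4 = 1936.
I = 1/(2*1936) = 1/3872 = 0.000258

0.000258


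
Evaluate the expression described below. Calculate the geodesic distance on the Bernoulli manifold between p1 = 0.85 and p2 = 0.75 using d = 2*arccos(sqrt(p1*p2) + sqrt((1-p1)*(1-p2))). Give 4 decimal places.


Geodesic distance on Bernoulli manifold:
d(p1,p2) = 2*arccos(sqrt(p1*p2) + sqrt((1-p1)*(1-p2))).
sqrt(p1*p2) = sqrt(0.85*0.75) = 0.798436.
sqrt((1-p1)*(1-p2)) = sqrt(0.15*0.25) = 0.193649.
arg = 0.798436 + 0.193649 = 0.992085.
d = 2*arccos(0.992085) = 0.2518

0.2518


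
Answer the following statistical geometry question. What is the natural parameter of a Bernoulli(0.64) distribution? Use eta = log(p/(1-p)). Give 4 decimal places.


Natural parameter for Bernoulli: eta = log(p/(1-p)).
p = 0.64, 1-p = 0.36.
p/(1-p) = 1.777778.
eta = log(1.777778) = 0.5754

0.5754


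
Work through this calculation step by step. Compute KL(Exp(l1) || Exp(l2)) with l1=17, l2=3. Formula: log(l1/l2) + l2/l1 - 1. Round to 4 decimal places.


KL divergence for exponential family:
KL = log(l1/l2) + l2/l1 - 1.
log(17/3) = 1.734601.
3/17 = 0.176471.
KL = 1.734601 + 0.176471 - 1 = 0.9111

0.9111


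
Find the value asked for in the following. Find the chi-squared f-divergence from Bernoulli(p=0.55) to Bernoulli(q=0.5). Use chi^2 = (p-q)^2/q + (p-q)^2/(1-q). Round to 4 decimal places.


Chi-squared divergence between Bernoulli distributions:
chi^2 = (p-q)^2/q + (p-q)^2/(1-q).
p = 0.55, q = 0.5, p-q = 0.05.
(p-q)^2 = 0.0025.
term1 = 0.0025/0.5 = 0.005.
term2 = 0.0025/0.5 = 0.005.
chi^2 = 0.005 + 0.005 = 0.0100

0.0100


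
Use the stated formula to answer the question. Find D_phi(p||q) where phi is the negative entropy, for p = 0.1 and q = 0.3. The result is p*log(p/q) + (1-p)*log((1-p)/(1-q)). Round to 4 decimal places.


Bregman divergence with negative entropy generator:
D = p*log(p/q) + (1-p)*log((1-p)/(1-q)).
p = 0.1, q = 0.3.
p*log(p/q) = 0.1*log(0.1/0.3) = -0.109861.
(1-p)*log((1-p)/(1-q)) = 0.9*log(0.9/0.7) = 0.226183.
D = -0.109861 + 0.226183 = 0.1163

0.1163


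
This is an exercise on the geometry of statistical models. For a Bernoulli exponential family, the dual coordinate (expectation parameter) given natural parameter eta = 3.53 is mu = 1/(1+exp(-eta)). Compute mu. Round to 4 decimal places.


Dual coordinate (expectation parameter) for Bernoulli:
mu = 1/(1+exp(-eta)).
eta = 3.53.
exp(-eta) = exp(-3.53) = 0.029305.
mu = 1/(1+0.029305) = 0.9715

0.9715


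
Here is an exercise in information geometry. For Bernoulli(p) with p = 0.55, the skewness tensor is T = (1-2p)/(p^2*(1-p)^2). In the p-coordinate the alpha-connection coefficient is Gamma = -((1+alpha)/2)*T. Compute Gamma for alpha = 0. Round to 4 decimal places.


Skewness (Amari-Chentsov) tensor: T = (1-2p)/(p^2*(1-p)^2).
p = 0.55, 1-2p = -0.1, p^2 = 0.3025, (1-p)^2 = 0.2025.
T = -0.1/(0.3025 * 0.2025) = -1.632486.
In the p-coordinate, Gamma^(alpha) = Gamma^(0) - (alpha/2)*T with Gamma^(0) = (1/2)*g'(p) = -T/2,
so Gamma^(alpha) = -((1+alpha)/2)*T.
alpha = 0, -(1+alpha)/2 = -0.5.
Gamma = -0.5 * -1.632486 = 0.8162

0.8162


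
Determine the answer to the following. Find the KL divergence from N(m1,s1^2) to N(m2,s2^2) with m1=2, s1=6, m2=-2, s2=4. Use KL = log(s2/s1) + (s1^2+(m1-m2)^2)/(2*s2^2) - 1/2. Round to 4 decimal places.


KL divergence between normal distributions:
KL = log(s2/s1) + (s1^2 + (m1-m2)^2)/(2*s2^2) - 1/2.
log(4/6) = -0.405465.
(6^2 + (2--2)^2)/(2*4^2) = (36 + 16)/32 = 1.625.
KL = -0.405465 + 1.625 - 0.5 = 0.7195

0.7195


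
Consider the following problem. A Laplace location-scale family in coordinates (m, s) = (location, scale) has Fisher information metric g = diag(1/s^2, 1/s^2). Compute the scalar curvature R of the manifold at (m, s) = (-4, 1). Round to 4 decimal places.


The metric has the form g = (A dm^2 + B ds^2)/s^2 with A = 1, B = 1.
Substitute u = sqrt(A/B)*m: g = B*(du^2 + ds^2)/s^2, i.e. B times the
Poincare upper half-plane metric, which has constant Gaussian curvature -1.
Scaling a 2D metric by a constant c divides the Gaussian curvature by c,
so K = -1/B = -1/(1) = -1.0000 everywhere (the point (m, s) = (-4, 1) is irrelevant:
the curvature is constant).
Scalar curvature in dimension 2: R = 2K = -2/(1) = -2.0000.

-2.0000


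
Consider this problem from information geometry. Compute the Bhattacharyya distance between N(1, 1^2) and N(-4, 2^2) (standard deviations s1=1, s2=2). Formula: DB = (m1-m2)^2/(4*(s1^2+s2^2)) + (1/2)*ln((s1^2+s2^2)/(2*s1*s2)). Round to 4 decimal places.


Bhattacharyya distance between two Gaussians:
DB = (m1-m2)^2/(4*(s1^2+s2^2)) + (1/2)*ln((s1^2+s2^2)/(2*s1*s2)).
(m1-m2)^2 = (5)^2 = 25.
s1^2+s2^2 = 1 + 4 = 5.
term1 = 25/20 = 1.25.
term2 = 0.5*ln(5/4.0) = 0.111572.
DB = 1.25 + 0.111572 = 1.3616

1.3616


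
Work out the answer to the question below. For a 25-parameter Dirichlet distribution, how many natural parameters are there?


Exponential family dimension calculation:
Dirichlet with 25 components has 25 natural parameters.

25


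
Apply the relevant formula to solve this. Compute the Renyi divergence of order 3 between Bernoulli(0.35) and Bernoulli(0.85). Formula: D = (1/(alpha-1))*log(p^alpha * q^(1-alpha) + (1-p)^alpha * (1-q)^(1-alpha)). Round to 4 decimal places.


Renyi divergence of order alpha between Bernoulli distributions:
D = (1/(alpha-1))*log(p^alpha * q^(1-alpha) + (1-p)^alpha * (1-q)^(1-alpha)).
alpha = 3, p = 0.35, q = 0.85.
p^alpha * q^(1-alpha) = 0.35^3 * 0.85^-2 = 0.059343.
(1-p)^alpha * (1-q)^(1-alpha) = 0.65^3 * 0.15^-2 = 12.205556.
sum = 0.059343 + 12.205556 = 12.264898.
D = (1/2)*log(12.264898) = 1.2534

1.2534


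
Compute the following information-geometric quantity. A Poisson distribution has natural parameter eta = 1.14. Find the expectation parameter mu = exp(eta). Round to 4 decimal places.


Expectation parameter for Poisson exponential family:
mu = exp(eta).
eta = 1.14.
mu = exp(1.14) = 3.1268

3.1268


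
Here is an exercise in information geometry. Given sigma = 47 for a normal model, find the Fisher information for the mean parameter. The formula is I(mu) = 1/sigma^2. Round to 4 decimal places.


The Fisher information for the mean of a normal distribution is I(mu) = 1/sigma^2.
sigma = 47, so sigma^2 = 2209.
I(mu) = 1/2209 = 0.0005

0.0005


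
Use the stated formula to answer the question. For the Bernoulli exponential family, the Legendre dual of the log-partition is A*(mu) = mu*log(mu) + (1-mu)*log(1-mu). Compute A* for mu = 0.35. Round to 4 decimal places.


Legendre transform for Bernoulli:
A*(mu) = mu*log(mu) + (1-mu)*log(1-mu).
mu = 0.35, 1-mu = 0.65.
mu*log(mu) = 0.35*log(0.35) = -0.367438.
(1-mu)*log(1-mu) = 0.65*log(0.65) = -0.280009.
A* = -0.367438 + -0.280009 = -0.6474

-0.6474


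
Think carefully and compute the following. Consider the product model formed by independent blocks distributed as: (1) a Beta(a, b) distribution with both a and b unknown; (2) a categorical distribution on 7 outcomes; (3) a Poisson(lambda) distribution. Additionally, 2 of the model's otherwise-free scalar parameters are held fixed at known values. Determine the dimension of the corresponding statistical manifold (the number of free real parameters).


The dimension of a statistical manifold equals the number of free
(independent) real parameters of the model. For a product of independent
blocks the parameter counts add.
- Beta (a, b): 2.
- categorical on 7 outcomes (probabilities sum to 1): 7-1 = 6.
- Poisson (lambda): 1.
Total = 2 + 6 + 1 = 9.
2 parameter(s) fixed at known values: 9 - 2 = 7.
Dimension = 7

7


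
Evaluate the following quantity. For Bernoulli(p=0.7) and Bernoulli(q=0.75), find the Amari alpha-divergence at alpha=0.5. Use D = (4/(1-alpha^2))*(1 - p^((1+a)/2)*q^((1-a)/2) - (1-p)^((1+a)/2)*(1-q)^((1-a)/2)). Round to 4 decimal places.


Amari alpha-divergence:
D = (4/(1-alpha^2))*(1 - p^((1+a)/2)*q^((1-a)/2) - (1-p)^((1+a)/2)*(1-q)^((1-a)/2)).
alpha = 0.5, p = 0.7, q = 0.75.
e1 = (1+alpha)/2 = 0.75, e2 = (1-alpha)/2 = 0.25.
t1 = p^e1 * q^e2 = 0.7^0.75 * 0.75^0.25 = 0.712178.
t2 = (1-p)^e1 * (1-q)^e2 = 0.3^0.75 * 0.25^0.25 = 0.286633.
4/(1-alpha^2) = 5.333333.
D = 5.333333*(1 - 0.712178 - 0.286633) = 0.0063

0.0063


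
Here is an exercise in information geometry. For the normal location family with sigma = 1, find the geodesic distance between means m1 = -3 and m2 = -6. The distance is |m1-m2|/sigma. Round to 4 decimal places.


On the fixed-variance normal subfamily, geodesic distance = |m1-m2|/sigma.
|-3 - -6| = 3.
sigma = 1.
d = 3/1 = 3.0000

3.0000


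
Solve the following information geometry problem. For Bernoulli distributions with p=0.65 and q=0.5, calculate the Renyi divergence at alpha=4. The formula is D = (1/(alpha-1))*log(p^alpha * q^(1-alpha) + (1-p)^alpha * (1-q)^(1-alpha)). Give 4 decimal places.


Renyi divergence of order alpha between Bernoulli distributions:
D = (1/(alpha-1))*log(p^alpha * q^(1-alpha) + (1-p)^alpha * (1-q)^(1-alpha)).
alpha = 4, p = 0.65, q = 0.5.
p^alpha * q^(1-alpha) = 0.65^4 * 0.5^-3 = 1.42805.
(1-p)^alpha * (1-q)^(1-alpha) = 0.35^4 * 0.5^-3 = 0.12005.
sum = 1.42805 + 0.12005 = 1.5481.
D = (1/3)*log(1.5481) = 0.1457

0.1457


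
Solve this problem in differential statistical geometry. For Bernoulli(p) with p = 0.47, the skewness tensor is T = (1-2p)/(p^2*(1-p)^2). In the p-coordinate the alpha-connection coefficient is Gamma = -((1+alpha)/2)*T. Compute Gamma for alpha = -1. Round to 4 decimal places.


Skewness (Amari-Chentsov) tensor: T = (1-2p)/(p^2*(1-p)^2).
p = 0.47, 1-2p = 0.06, p^2 = 0.2209, (1-p)^2 = 0.2809.
T = 0.06/(0.2209 * 0.2809) = 0.96695.
In the p-coordinate, Gamma^(alpha) = Gamma^(0) - (alpha/2)*T with Gamma^(0) = (1/2)*g'(p) = -T/2,
so Gamma^(alpha) = -((1+alpha)/2)*T.
alpha = -1, -(1+alpha)/2 = 0.0.
Gamma = 0.0 * 0.96695 = 0.0000

0.0000


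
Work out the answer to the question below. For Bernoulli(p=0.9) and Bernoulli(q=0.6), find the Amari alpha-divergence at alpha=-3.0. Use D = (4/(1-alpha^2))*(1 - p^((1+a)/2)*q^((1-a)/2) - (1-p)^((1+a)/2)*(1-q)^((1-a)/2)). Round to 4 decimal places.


Amari alpha-divergence:
D = (4/(1-alpha^2))*(1 - p^((1+a)/2)*q^((1-a)/2) - (1-p)^((1+a)/2)*(1-q)^((1-a)/2)).
alpha = -3.0, p = 0.9, q = 0.6.
e1 = (1+alpha)/2 = -1.0, e2 = (1-alpha)/2 = 2.0.
t1 = p^e1 * q^e2 = 0.9^-1.0 * 0.6^2.0 = 0.4.
t2 = (1-p)^e1 * (1-q)^e2 = 0.1^-1.0 * 0.4^2.0 = 1.6.
4/(1-alpha^2) = -0.5.
D = -0.5*(1 - 0.4 - 1.6) = 0.5000

0.5000


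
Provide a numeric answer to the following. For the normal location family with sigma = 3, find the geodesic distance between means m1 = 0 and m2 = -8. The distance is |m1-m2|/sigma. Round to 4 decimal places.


On the fixed-variance normal subfamily, geodesic distance = |m1-m2|/sigma.
|0 - -8| = 8.
sigma = 3.
d = 8/3 = 2.6667

2.6667


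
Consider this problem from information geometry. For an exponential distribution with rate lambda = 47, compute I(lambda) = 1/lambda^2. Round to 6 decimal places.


Fisher information for exponential: I(lambda) = 1/lambda^2.
lambda = 47, lambda^2 = 2209.
I = 1/2209 = 0.000453

0.000453


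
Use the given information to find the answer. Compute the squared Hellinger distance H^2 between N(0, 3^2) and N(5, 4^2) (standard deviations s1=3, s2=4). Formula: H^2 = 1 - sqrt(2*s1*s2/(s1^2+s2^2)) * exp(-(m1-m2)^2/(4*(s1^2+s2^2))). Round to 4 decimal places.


Squared Hellinger distance for Gaussians:
H^2 = 1 - sqrt(2*s1*s2/(s1^2+s2^2)) * exp(-(m1-m2)^2/(4*(s1^2+s2^2))).
s1^2 = 9, s2^2 = 16, s1^2+s2^2 = 25.
sqrt(2*3*4/(25)) = 0.979796.
(m1-m2)^2 = (-5)^2 = 25.
exp(-25/(4*25)) = exp(-0.25) = 0.778801.
H^2 = 1 - 0.979796*0.778801 = 0.2369

0.2369


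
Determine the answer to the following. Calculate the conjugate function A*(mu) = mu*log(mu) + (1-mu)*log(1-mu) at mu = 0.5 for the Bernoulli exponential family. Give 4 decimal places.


Legendre transform for Bernoulli:
A*(mu) = mu*log(mu) + (1-mu)*log(1-mu).
mu = 0.5, 1-mu = 0.5.
mu*log(mu) = 0.5*log(0.5) = -0.346574.
(1-mu)*log(1-mu) = 0.5*log(0.5) = -0.346574.
A* = -0.346574 + -0.346574 = -0.6931

-0.6931


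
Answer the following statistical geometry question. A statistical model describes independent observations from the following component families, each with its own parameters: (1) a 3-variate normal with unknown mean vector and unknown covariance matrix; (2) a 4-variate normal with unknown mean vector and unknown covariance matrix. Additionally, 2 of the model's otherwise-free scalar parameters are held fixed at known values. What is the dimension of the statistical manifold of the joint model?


The dimension of a statistical manifold equals the number of free
(independent) real parameters of the model. For a product of independent
blocks the parameter counts add.
- 3-variate normal: 3 (mean) + 3*4/2 = 6 (symmetric covariance) = 9.
- 4-variate normal: 4 (mean) + 4*5/2 = 10 (symmetric covariance) = 14.
Total = 9 + 14 = 23.
2 parameter(s) fixed at known values: 23 - 2 = 21.
Dimension = 21

21


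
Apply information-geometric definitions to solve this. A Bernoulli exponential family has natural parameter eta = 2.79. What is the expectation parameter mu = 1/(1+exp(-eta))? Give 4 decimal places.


Dual coordinate (expectation parameter) for Bernoulli:
mu = 1/(1+exp(-eta)).
eta = 2.79.
exp(-eta) = exp(-2.79) = 0.061421.
mu = 1/(1+0.061421) = 0.9421

0.9421


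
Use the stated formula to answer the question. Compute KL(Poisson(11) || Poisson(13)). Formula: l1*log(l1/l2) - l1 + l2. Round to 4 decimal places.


KL divergence for Poisson:
KL = l1*log(l1/l2) - l1 + l2.
l1 = 11, l2 = 13.
log(11/13) = -0.167054.
l1*log(l1/l2) = 11 * -0.167054 = -1.837595.
KL = -1.837595 - 11 + 13 = 0.1624

0.1624


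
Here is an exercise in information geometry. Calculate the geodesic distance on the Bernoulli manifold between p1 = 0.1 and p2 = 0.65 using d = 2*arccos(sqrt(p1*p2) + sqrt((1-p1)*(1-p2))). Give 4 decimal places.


Geodesic distance on Bernoulli manifold:
d(p1,p2) = 2*arccos(sqrt(p1*p2) + sqrt((1-p1)*(1-p2))).
sqrt(p1*p2) = sqrt(0.1*0.65) = 0.254951.
sqrt((1-p1)*(1-p2)) = sqrt(0.9*0.35) = 0.561249.
arg = 0.254951 + 0.561249 = 0.8162.
d = 2*arccos(0.8162) = 1.2320

1.2320


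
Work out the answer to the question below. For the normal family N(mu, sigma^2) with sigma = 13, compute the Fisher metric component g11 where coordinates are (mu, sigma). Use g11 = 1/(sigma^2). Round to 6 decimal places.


For the 2-parameter normal family, the Fisher metric has:
  g11 = 1/sigma^2, g22 = 2/sigma^2.
sigma = 13, sigma^2 = 169.
g11 = 0.005917

0.005917


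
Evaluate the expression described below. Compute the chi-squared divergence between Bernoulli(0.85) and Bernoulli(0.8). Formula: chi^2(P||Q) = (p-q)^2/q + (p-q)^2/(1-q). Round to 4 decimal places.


Chi-squared divergence between Bernoulli distributions:
chi^2 = (p-q)^2/q + (p-q)^2/(1-q).
p = 0.85, q = 0.8, p-q = 0.05.
(p-q)^2 = 0.0025.
term1 = 0.0025/0.8 = 0.003125.
term2 = 0.0025/0.2 = 0.0125.
chi^2 = 0.003125 + 0.0125 = 0.0156

0.0156


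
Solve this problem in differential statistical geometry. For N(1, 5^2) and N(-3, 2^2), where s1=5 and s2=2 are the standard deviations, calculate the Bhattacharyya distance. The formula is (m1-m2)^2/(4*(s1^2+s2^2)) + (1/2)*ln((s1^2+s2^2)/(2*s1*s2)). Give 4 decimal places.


Bhattacharyya distance between two Gaussians:
DB = (m1-m2)^2/(4*(s1^2+s2^2)) + (1/2)*ln((s1^2+s2^2)/(2*s1*s2)).
(m1-m2)^2 = (4)^2 = 16.
s1^2+s2^2 = 25 + 4 = 29.
term1 = 16/116 = 0.137931.
term2 = 0.5*ln(29/20.0) = 0.185782.
DB = 0.137931 + 0.185782 = 0.3237

0.3237


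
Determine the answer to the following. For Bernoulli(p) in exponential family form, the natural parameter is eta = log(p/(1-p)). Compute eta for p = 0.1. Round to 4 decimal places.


Natural parameter for Bernoulli: eta = log(p/(1-p)).
p = 0.1, 1-p = 0.9.
p/(1-p) = 0.111111.
eta = log(0.111111) = -2.1972

-2.1972


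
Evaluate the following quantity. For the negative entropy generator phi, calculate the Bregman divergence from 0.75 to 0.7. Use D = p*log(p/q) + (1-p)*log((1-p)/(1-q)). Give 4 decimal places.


Bregman divergence with negative entropy generator:
D = p*log(p/q) + (1-p)*log((1-p)/(1-q)).
p = 0.75, q = 0.7.
p*log(p/q) = 0.75*log(0.75/0.7) = 0.051745.
(1-p)*log((1-p)/(1-q)) = 0.25*log(0.25/0.3) = -0.04558.
D = 0.051745 + -0.04558 = 0.0062

0.0062


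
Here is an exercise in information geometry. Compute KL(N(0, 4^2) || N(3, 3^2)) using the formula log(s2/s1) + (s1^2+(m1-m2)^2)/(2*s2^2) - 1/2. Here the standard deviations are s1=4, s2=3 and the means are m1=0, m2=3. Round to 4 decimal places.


KL divergence between normal distributions:
KL = log(s2/s1) + (s1^2 + (m1-m2)^2)/(2*s2^2) - 1/2.
log(3/4) = -0.287682.
(4^2 + (0-3)^2)/(2*3^2) = (16 + 9)/18 = 1.388889.
KL = -0.287682 + 1.388889 - 0.5 = 0.6012

0.6012


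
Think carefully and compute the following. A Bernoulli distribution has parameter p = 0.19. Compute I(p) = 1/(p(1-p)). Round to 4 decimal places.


For Bernoulli(p), Fisher information is I(p) = 1/(p*(1-p)).
p = 0.19, 1-p = 0.81.
p*(1-p) = 0.1539.
I(p) = 1/0.1539 = 6.4977

6.4977


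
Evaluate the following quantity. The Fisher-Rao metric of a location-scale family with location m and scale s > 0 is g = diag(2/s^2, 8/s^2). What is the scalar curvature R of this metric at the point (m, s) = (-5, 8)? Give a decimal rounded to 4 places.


The metric has the form g = (A dm^2 + B ds^2)/s^2 with A = 2, B = 8.
Substitute u = sqrt(A/B)*m: g = B*(du^2 + ds^2)/s^2, i.e. B times the
Poincare upper half-plane metric, which has constant Gaussian curvature -1.
Scaling a 2D metric by a constant c divides the Gaussian curvature by c,
so K = -1/B = -1/(8) = -0.1250 everywhere (the point (m, s) = (-5, 8) is irrelevant:
the curvature is constant).
Scalar curvature in dimension 2: R = 2K = -2/(8) = -0.2500.

-0.2500


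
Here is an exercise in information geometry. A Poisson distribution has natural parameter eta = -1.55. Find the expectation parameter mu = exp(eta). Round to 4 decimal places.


Expectation parameter for Poisson exponential family:
mu = exp(eta).
eta = -1.55.
mu = exp(-1.55) = 0.2122

0.2122


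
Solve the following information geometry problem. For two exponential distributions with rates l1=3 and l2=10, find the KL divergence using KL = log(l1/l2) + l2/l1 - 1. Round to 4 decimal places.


KL divergence for exponential family:
KL = log(l1/l2) + l2/l1 - 1.
log(3/10) = -1.203973.
10/3 = 3.333333.
KL = -1.203973 + 3.333333 - 1 = 1.1294

1.1294


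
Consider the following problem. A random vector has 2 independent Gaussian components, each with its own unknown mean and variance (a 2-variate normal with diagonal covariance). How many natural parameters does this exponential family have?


Exponential family dimension calculation:
Each univariate normal has two natural parameters (mu/sigma^2 and -1/(2 sigma^2)).
With 2 independent components, dim = 2 * 2 = 4.

4


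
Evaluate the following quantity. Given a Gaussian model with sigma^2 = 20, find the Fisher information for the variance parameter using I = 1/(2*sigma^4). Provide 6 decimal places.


Fisher information for variance: I(sigma^2) = 1/(2*sigma^4).
sigma^2 = 20, so sigma^4 = 400.
I = 1/(2*400) = 1/800 = 0.001250

0.001250


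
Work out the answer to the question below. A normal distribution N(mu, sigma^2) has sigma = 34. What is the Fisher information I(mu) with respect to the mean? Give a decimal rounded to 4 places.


The Fisher information for the mean of a normal distribution is I(mu) = 1/sigma^2.
sigma = 34, so sigma^2 = 1156.
I(mu) = 1/1156 = 0.0009

0.0009


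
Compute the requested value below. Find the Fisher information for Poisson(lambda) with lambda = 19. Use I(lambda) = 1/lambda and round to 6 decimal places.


Fisher information for Poisson: I(lambda) = 1/lambda.
lambda = 19.
I(lambda) = 1/19 = 0.052632

0.052632


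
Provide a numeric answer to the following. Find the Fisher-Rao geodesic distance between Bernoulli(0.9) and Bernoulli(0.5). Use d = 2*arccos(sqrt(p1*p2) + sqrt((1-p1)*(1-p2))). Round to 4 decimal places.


Geodesic distance on Bernoulli manifold:
d(p1,p2) = 2*arccos(sqrt(p1*p2) + sqrt((1-p1)*(1-p2))).
sqrt(p1*p2) = sqrt(0.9*0.5) = 0.67082.
sqrt((1-p1)*(1-p2)) = sqrt(0.1*0.5) = 0.223607.
arg = 0.67082 + 0.223607 = 0.894427.
d = 2*arccos(0.894427) = 0.9273

0.9273


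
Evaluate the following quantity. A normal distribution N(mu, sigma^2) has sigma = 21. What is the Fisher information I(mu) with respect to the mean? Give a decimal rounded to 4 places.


The Fisher information for the mean of a normal distribution is I(mu) = 1/sigma^2.
sigma = 21, so sigma^2 = 441.
I(mu) = 1/441 = 0.0023

0.0023


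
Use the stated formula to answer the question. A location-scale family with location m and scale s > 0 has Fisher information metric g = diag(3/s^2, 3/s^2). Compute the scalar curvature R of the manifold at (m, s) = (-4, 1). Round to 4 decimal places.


The metric has the form g = (A dm^2 + B ds^2)/s^2 with A = 3, B = 3.
Substitute u = sqrt(A/B)*m: g = B*(du^2 + ds^2)/s^2, i.e. B times the
Poincare upper half-plane metric, which has constant Gaussian curvature -1.
Scaling a 2D metric by a constant c divides the Gaussian curvature by c,
so K = -1/B = -1/(3) = -0.3333 everywhere (the point (m, s) = (-4, 1) is irrelevant:
the curvature is constant).
Scalar curvature in dimension 2: R = 2K = -2/(3) = -0.6667.

-0.6667


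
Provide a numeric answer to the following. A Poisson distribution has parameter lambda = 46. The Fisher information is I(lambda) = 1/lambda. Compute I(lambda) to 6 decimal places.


Fisher information for Poisson: I(lambda) = 1/lambda.
lambda = 46.
I(lambda) = 1/46 = 0.021739

0.021739
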